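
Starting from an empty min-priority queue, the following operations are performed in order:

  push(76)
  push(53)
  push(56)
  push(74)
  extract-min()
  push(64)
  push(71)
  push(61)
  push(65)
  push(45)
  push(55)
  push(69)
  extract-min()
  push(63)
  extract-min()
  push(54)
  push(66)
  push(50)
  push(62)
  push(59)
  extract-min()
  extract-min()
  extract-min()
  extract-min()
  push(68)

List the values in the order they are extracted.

insert 76 → {76}
insert 53 → {53, 76}
insert 56 → {53, 56, 76}
insert 74 → {53, 56, 74, 76}
extract-min → 53; now {56, 74, 76}
insert 64 → {56, 64, 74, 76}
insert 71 → {56, 64, 71, 74, 76}
insert 61 → {56, 61, 64, 71, 74, 76}
insert 65 → {56, 61, 64, 65, 71, 74, 76}
insert 45 → {45, 56, 61, 64, 65, 71, 74, 76}
insert 55 → {45, 55, 56, 61, 64, 65, 71, 74, 76}
insert 69 → {45, 55, 56, 61, 64, 65, 69, 71, 74, 76}
extract-min → 45; now {55, 56, 61, 64, 65, 69, 71, 74, 76}
insert 63 → {55, 56, 61, 63, 64, 65, 69, 71, 74, 76}
extract-min → 55; now {56, 61, 63, 64, 65, 69, 71, 74, 76}
insert 54 → {54, 56, 61, 63, 64, 65, 69, 71, 74, 76}
insert 66 → {54, 56, 61, 63, 64, 65, 66, 69, 71, 74, 76}
insert 50 → {50, 54, 56, 61, 63, 64, 65, 66, 69, 71, 74, 76}
insert 62 → {50, 54, 56, 61, 62, 63, 64, 65, 66, 69, 71, 74, 76}
insert 59 → {50, 54, 56, 59, 61, 62, 63, 64, 65, 66, 69, 71, 74, 76}
extract-min → 50; now {54, 56, 59, 61, 62, 63, 64, 65, 66, 69, 71, 74, 76}
extract-min → 54; now {56, 59, 61, 62, 63, 64, 65, 66, 69, 71, 74, 76}
extract-min → 56; now {59, 61, 62, 63, 64, 65, 66, 69, 71, 74, 76}
extract-min → 59; now {61, 62, 63, 64, 65, 66, 69, 71, 74, 76}
insert 68 → {61, 62, 63, 64, 65, 66, 68, 69, 71, 74, 76}

53, 45, 55, 50, 54, 56, 59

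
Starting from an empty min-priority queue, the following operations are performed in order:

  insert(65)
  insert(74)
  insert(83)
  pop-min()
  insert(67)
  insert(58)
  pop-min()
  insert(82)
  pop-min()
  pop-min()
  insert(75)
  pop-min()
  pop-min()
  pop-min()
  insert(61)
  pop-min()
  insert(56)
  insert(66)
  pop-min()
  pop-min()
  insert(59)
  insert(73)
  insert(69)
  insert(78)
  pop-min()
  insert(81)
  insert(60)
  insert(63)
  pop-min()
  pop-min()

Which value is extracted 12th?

insert 65 → {65}
insert 74 → {65, 74}
insert 83 → {65, 74, 83}
pop-min → 65; now {74, 83}
insert 67 → {67, 74, 83}
insert 58 → {58, 67, 74, 83}
pop-min → 58; now {67, 74, 83}
insert 82 → {67, 74, 82, 83}
pop-min → 67; now {74, 82, 83}
pop-min → 74; now {82, 83}
insert 75 → {75, 82, 83}
pop-min → 75; now {82, 83}
pop-min → 82; now {83}
pop-min → 83; now {}
insert 61 → {61}
pop-min → 61; now {}
insert 56 → {56}
insert 66 → {56, 66}
pop-min → 56; now {66}
pop-min → 66; now {}
insert 59 → {59}
insert 73 → {59, 73}
insert 69 → {59, 69, 73}
insert 78 → {59, 69, 73, 78}
pop-min → 59; now {69, 73, 78}
insert 81 → {69, 73, 78, 81}
insert 60 → {60, 69, 73, 78, 81}
insert 63 → {60, 63, 69, 73, 78, 81}
pop-min → 60; now {63, 69, 73, 78, 81}
pop-min → 63; now {69, 73, 78, 81}

60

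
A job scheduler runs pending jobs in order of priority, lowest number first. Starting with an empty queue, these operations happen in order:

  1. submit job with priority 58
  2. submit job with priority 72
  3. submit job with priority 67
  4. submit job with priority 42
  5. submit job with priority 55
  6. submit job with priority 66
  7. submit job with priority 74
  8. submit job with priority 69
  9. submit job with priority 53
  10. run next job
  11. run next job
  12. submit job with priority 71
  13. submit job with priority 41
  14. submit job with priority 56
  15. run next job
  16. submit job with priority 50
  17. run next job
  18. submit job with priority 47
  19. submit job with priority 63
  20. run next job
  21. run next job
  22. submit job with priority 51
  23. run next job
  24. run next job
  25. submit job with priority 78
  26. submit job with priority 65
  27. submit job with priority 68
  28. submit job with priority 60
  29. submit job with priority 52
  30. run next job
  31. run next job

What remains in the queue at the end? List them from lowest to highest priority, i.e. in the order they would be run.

insert 58 → {58}
insert 72 → {58, 72}
insert 67 → {58, 67, 72}
insert 42 → {42, 58, 67, 72}
insert 55 → {42, 55, 58, 67, 72}
insert 66 → {42, 55, 58, 66, 67, 72}
insert 74 → {42, 55, 58, 66, 67, 72, 74}
insert 69 → {42, 55, 58, 66, 67, 69, 72, 74}
insert 53 → {42, 53, 55, 58, 66, 67, 69, 72, 74}
run next job → 42; now {53, 55, 58, 66, 67, 69, 72, 74}
run next job → 53; now {55, 58, 66, 67, 69, 72, 74}
insert 71 → {55, 58, 66, 67, 69, 71, 72, 74}
insert 41 → {41, 55, 58, 66, 67, 69, 71, 72, 74}
insert 56 → {41, 55, 56, 58, 66, 67, 69, 71, 72, 74}
run next job → 41; now {55, 56, 58, 66, 67, 69, 71, 72, 74}
insert 50 → {50, 55, 56, 58, 66, 67, 69, 71, 72, 74}
run next job → 50; now {55, 56, 58, 66, 67, 69, 71, 72, 74}
insert 47 → {47, 55, 56, 58, 66, 67, 69, 71, 72, 74}
insert 63 → {47, 55, 56, 58, 63, 66, 67, 69, 71, 72, 74}
run next job → 47; now {55, 56, 58, 63, 66, 67, 69, 71, 72, 74}
run next job → 55; now {56, 58, 63, 66, 67, 69, 71, 72, 74}
insert 51 → {51, 56, 58, 63, 66, 67, 69, 71, 72, 74}
run next job → 51; now {56, 58, 63, 66, 67, 69, 71, 72, 74}
run next job → 56; now {58, 63, 66, 67, 69, 71, 72, 74}
insert 78 → {58, 63, 66, 67, 69, 71, 72, 74, 78}
insert 65 → {58, 63, 65, 66, 67, 69, 71, 72, 74, 78}
insert 68 → {58, 63, 65, 66, 67, 68, 69, 71, 72, 74, 78}
insert 60 → {58, 60, 63, 65, 66, 67, 68, 69, 71, 72, 74, 78}
insert 52 → {52, 58, 60, 63, 65, 66, 67, 68, 69, 71, 72, 74, 78}
run next job → 52; now {58, 60, 63, 65, 66, 67, 68, 69, 71, 72, 74, 78}
run next job → 58; now {60, 63, 65, 66, 67, 68, 69, 71, 72, 74, 78}

60 → 63 → 65 → 66 → 67 → 68 → 69 → 71 → 72 → 74 → 78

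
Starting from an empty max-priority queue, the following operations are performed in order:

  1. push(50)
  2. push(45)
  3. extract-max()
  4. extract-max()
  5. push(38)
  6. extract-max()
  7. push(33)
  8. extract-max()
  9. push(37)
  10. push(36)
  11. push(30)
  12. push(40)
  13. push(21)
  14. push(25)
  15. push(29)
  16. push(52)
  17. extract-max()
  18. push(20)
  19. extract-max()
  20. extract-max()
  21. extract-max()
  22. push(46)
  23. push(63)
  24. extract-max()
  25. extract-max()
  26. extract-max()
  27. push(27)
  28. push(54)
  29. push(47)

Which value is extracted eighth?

36

insert 50 → {50}
insert 45 → {50, 45}
extract-max → 50; now {45}
extract-max → 45; now {}
insert 38 → {38}
extract-max → 38; now {}
insert 33 → {33}
extract-max → 33; now {}
insert 37 → {37}
insert 36 → {37, 36}
insert 30 → {37, 36, 30}
insert 40 → {40, 37, 36, 30}
insert 21 → {40, 37, 36, 30, 21}
insert 25 → {40, 37, 36, 30, 25, 21}
insert 29 → {40, 37, 36, 30, 29, 25, 21}
insert 52 → {52, 40, 37, 36, 30, 29, 25, 21}
extract-max → 52; now {40, 37, 36, 30, 29, 25, 21}
insert 20 → {40, 37, 36, 30, 29, 25, 21, 20}
extract-max → 40; now {37, 36, 30, 29, 25, 21, 20}
extract-max → 37; now {36, 30, 29, 25, 21, 20}
extract-max → 36; now {30, 29, 25, 21, 20}
insert 46 → {46, 30, 29, 25, 21, 20}
insert 63 → {63, 46, 30, 29, 25, 21, 20}
extract-max → 63; now {46, 30, 29, 25, 21, 20}
extract-max → 46; now {30, 29, 25, 21, 20}
extract-max → 30; now {29, 25, 21, 20}
insert 27 → {29, 27, 25, 21, 20}
insert 54 → {54, 29, 27, 25, 21, 20}
insert 47 → {54, 47, 29, 27, 25, 21, 20}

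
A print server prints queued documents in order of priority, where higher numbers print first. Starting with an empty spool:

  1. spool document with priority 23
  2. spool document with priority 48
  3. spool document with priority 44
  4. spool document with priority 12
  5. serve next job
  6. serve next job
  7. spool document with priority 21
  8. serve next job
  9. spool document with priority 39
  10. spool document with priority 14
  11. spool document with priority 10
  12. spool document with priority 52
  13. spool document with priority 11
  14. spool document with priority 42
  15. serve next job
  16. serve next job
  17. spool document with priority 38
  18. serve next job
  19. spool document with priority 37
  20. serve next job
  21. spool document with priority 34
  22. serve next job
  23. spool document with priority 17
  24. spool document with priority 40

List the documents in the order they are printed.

insert 23 → {23}
insert 48 → {48, 23}
insert 44 → {48, 44, 23}
insert 12 → {48, 44, 23, 12}
serve next job → 48; now {44, 23, 12}
serve next job → 44; now {23, 12}
insert 21 → {23, 21, 12}
serve next job → 23; now {21, 12}
insert 39 → {39, 21, 12}
insert 14 → {39, 21, 14, 12}
insert 10 → {39, 21, 14, 12, 10}
insert 52 → {52, 39, 21, 14, 12, 10}
insert 11 → {52, 39, 21, 14, 12, 11, 10}
insert 42 → {52, 42, 39, 21, 14, 12, 11, 10}
serve next job → 52; now {42, 39, 21, 14, 12, 11, 10}
serve next job → 42; now {39, 21, 14, 12, 11, 10}
insert 38 → {39, 38, 21, 14, 12, 11, 10}
serve next job → 39; now {38, 21, 14, 12, 11, 10}
insert 37 → {38, 37, 21, 14, 12, 11, 10}
serve next job → 38; now {37, 21, 14, 12, 11, 10}
insert 34 → {37, 34, 21, 14, 12, 11, 10}
serve next job → 37; now {34, 21, 14, 12, 11, 10}
insert 17 → {34, 21, 17, 14, 12, 11, 10}
insert 40 → {40, 34, 21, 17, 14, 12, 11, 10}

48 → 44 → 23 → 52 → 42 → 39 → 38 → 37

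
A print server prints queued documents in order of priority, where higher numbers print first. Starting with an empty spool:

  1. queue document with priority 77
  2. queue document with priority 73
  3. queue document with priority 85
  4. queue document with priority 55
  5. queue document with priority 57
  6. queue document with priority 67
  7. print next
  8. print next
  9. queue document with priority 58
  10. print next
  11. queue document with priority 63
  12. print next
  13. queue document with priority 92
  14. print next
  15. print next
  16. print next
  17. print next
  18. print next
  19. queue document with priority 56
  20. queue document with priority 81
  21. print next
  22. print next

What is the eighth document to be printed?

insert 77 → {77}
insert 73 → {77, 73}
insert 85 → {85, 77, 73}
insert 55 → {85, 77, 73, 55}
insert 57 → {85, 77, 73, 57, 55}
insert 67 → {85, 77, 73, 67, 57, 55}
print next → 85; now {77, 73, 67, 57, 55}
print next → 77; now {73, 67, 57, 55}
insert 58 → {73, 67, 58, 57, 55}
print next → 73; now {67, 58, 57, 55}
insert 63 → {67, 63, 58, 57, 55}
print next → 67; now {63, 58, 57, 55}
insert 92 → {92, 63, 58, 57, 55}
print next → 92; now {63, 58, 57, 55}
print next → 63; now {58, 57, 55}
print next → 58; now {57, 55}
print next → 57; now {55}
print next → 55; now {}
insert 56 → {56}
insert 81 → {81, 56}
print next → 81; now {56}
print next → 56; now {}

57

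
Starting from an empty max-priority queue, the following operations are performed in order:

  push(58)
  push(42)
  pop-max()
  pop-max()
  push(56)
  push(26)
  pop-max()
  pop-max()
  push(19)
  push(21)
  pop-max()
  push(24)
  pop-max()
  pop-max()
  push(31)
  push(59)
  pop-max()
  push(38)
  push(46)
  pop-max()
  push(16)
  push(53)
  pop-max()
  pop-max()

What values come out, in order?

insert 58 → {58}
insert 42 → {58, 42}
pop-max → 58; now {42}
pop-max → 42; now {}
insert 56 → {56}
insert 26 → {56, 26}
pop-max → 56; now {26}
pop-max → 26; now {}
insert 19 → {19}
insert 21 → {21, 19}
pop-max → 21; now {19}
insert 24 → {24, 19}
pop-max → 24; now {19}
pop-max → 19; now {}
insert 31 → {31}
insert 59 → {59, 31}
pop-max → 59; now {31}
insert 38 → {38, 31}
insert 46 → {46, 38, 31}
pop-max → 46; now {38, 31}
insert 16 → {38, 31, 16}
insert 53 → {53, 38, 31, 16}
pop-max → 53; now {38, 31, 16}
pop-max → 38; now {31, 16}

58 → 42 → 56 → 26 → 21 → 24 → 19 → 59 → 46 → 53 → 38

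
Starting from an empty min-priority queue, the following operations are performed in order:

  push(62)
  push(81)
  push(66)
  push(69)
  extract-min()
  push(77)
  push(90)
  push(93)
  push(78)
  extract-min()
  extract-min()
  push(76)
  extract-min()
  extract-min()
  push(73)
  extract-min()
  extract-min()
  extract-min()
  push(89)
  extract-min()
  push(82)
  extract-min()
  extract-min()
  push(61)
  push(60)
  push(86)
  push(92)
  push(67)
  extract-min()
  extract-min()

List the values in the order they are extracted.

insert 62 → {62}
insert 81 → {62, 81}
insert 66 → {62, 66, 81}
insert 69 → {62, 66, 69, 81}
extract-min → 62; now {66, 69, 81}
insert 77 → {66, 69, 77, 81}
insert 90 → {66, 69, 77, 81, 90}
insert 93 → {66, 69, 77, 81, 90, 93}
insert 78 → {66, 69, 77, 78, 81, 90, 93}
extract-min → 66; now {69, 77, 78, 81, 90, 93}
extract-min → 69; now {77, 78, 81, 90, 93}
insert 76 → {76, 77, 78, 81, 90, 93}
extract-min → 76; now {77, 78, 81, 90, 93}
extract-min → 77; now {78, 81, 90, 93}
insert 73 → {73, 78, 81, 90, 93}
extract-min → 73; now {78, 81, 90, 93}
extract-min → 78; now {81, 90, 93}
extract-min → 81; now {90, 93}
insert 89 → {89, 90, 93}
extract-min → 89; now {90, 93}
insert 82 → {82, 90, 93}
extract-min → 82; now {90, 93}
extract-min → 90; now {93}
insert 61 → {61, 93}
insert 60 → {60, 61, 93}
insert 86 → {60, 61, 86, 93}
insert 92 → {60, 61, 86, 92, 93}
insert 67 → {60, 61, 67, 86, 92, 93}
extract-min → 60; now {61, 67, 86, 92, 93}
extract-min → 61; now {67, 86, 92, 93}

62, 66, 69, 76, 77, 73, 78, 81, 89, 82, 90, 60, 61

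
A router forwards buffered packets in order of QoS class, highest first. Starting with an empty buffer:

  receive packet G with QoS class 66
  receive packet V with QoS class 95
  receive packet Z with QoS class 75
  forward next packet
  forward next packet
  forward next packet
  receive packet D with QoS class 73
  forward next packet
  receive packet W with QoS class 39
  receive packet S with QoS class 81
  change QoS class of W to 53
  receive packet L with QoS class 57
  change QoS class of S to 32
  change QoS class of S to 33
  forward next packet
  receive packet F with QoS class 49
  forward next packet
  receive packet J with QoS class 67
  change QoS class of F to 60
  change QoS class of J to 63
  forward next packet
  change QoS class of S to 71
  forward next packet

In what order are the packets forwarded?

[V, Z, G, D, L, W, J, S]

add G (QoS class 66) → {G:66}
add V (QoS class 95) → {V:95, G:66}
add Z (QoS class 75) → {V:95, Z:75, G:66}
forward next packet → V; now {Z:75, G:66}
forward next packet → Z; now {G:66}
forward next packet → G; now {}
add D (QoS class 73) → {D:73}
forward next packet → D; now {}
add W (QoS class 39) → {W:39}
add S (QoS class 81) → {S:81, W:39}
update W to QoS class 53 → {S:81, W:53}
add L (QoS class 57) → {S:81, L:57, W:53}
update S to QoS class 32 → {L:57, W:53, S:32}
update S to QoS class 33 → {L:57, W:53, S:33}
forward next packet → L; now {W:53, S:33}
add F (QoS class 49) → {W:53, F:49, S:33}
forward next packet → W; now {F:49, S:33}
add J (QoS class 67) → {J:67, F:49, S:33}
update F to QoS class 60 → {J:67, F:60, S:33}
update J to QoS class 63 → {J:63, F:60, S:33}
forward next packet → J; now {F:60, S:33}
update S to QoS class 71 → {S:71, F:60}
forward next packet → S; now {F:60}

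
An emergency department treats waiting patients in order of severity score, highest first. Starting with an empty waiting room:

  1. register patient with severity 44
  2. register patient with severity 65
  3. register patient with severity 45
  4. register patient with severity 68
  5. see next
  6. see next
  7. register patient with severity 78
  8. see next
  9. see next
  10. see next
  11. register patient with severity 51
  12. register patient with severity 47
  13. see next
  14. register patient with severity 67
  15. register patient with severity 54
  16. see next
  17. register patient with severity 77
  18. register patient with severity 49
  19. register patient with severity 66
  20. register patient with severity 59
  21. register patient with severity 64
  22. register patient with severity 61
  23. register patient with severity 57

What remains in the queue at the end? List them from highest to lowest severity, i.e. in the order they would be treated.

77 → 66 → 64 → 61 → 59 → 57 → 54 → 49 → 47

insert 44 → {44}
insert 65 → {65, 44}
insert 45 → {65, 45, 44}
insert 68 → {68, 65, 45, 44}
see next → 68; now {65, 45, 44}
see next → 65; now {45, 44}
insert 78 → {78, 45, 44}
see next → 78; now {45, 44}
see next → 45; now {44}
see next → 44; now {}
insert 51 → {51}
insert 47 → {51, 47}
see next → 51; now {47}
insert 67 → {67, 47}
insert 54 → {67, 54, 47}
see next → 67; now {54, 47}
insert 77 → {77, 54, 47}
insert 49 → {77, 54, 49, 47}
insert 66 → {77, 66, 54, 49, 47}
insert 59 → {77, 66, 59, 54, 49, 47}
insert 64 → {77, 66, 64, 59, 54, 49, 47}
insert 61 → {77, 66, 64, 61, 59, 54, 49, 47}
insert 57 → {77, 66, 64, 61, 59, 57, 54, 49, 47}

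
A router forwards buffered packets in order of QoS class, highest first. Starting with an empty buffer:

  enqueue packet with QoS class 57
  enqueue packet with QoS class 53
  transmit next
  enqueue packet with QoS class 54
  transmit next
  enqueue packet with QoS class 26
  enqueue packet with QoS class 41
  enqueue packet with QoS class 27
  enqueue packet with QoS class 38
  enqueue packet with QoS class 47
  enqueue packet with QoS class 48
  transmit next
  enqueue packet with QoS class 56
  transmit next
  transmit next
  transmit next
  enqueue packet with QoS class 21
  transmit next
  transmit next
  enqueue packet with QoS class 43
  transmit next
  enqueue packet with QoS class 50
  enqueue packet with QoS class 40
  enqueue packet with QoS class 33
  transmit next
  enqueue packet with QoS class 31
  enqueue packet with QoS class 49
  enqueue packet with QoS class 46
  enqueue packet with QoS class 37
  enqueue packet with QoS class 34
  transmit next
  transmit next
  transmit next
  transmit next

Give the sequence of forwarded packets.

insert 57 → {57}
insert 53 → {57, 53}
transmit next → 57; now {53}
insert 54 → {54, 53}
transmit next → 54; now {53}
insert 26 → {53, 26}
insert 41 → {53, 41, 26}
insert 27 → {53, 41, 27, 26}
insert 38 → {53, 41, 38, 27, 26}
insert 47 → {53, 47, 41, 38, 27, 26}
insert 48 → {53, 48, 47, 41, 38, 27, 26}
transmit next → 53; now {48, 47, 41, 38, 27, 26}
insert 56 → {56, 48, 47, 41, 38, 27, 26}
transmit next → 56; now {48, 47, 41, 38, 27, 26}
transmit next → 48; now {47, 41, 38, 27, 26}
transmit next → 47; now {41, 38, 27, 26}
insert 21 → {41, 38, 27, 26, 21}
transmit next → 41; now {38, 27, 26, 21}
transmit next → 38; now {27, 26, 21}
insert 43 → {43, 27, 26, 21}
transmit next → 43; now {27, 26, 21}
insert 50 → {50, 27, 26, 21}
insert 40 → {50, 40, 27, 26, 21}
insert 33 → {50, 40, 33, 27, 26, 21}
transmit next → 50; now {40, 33, 27, 26, 21}
insert 31 → {40, 33, 31, 27, 26, 21}
insert 49 → {49, 40, 33, 31, 27, 26, 21}
insert 46 → {49, 46, 40, 33, 31, 27, 26, 21}
insert 37 → {49, 46, 40, 37, 33, 31, 27, 26, 21}
insert 34 → {49, 46, 40, 37, 34, 33, 31, 27, 26, 21}
transmit next → 49; now {46, 40, 37, 34, 33, 31, 27, 26, 21}
transmit next → 46; now {40, 37, 34, 33, 31, 27, 26, 21}
transmit next → 40; now {37, 34, 33, 31, 27, 26, 21}
transmit next → 37; now {34, 33, 31, 27, 26, 21}

57, 54, 53, 56, 48, 47, 41, 38, 43, 50, 49, 46, 40, 37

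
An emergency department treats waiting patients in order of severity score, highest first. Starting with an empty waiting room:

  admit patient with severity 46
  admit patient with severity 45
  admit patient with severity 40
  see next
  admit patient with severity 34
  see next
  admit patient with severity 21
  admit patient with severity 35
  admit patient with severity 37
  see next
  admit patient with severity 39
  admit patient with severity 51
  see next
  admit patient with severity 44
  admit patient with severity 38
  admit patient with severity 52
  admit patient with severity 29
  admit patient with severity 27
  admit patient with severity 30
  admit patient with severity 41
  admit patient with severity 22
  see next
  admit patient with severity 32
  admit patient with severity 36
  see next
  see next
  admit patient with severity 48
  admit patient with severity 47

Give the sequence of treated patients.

46 → 45 → 40 → 51 → 52 → 44 → 41

insert 46 → {46}
insert 45 → {46, 45}
insert 40 → {46, 45, 40}
see next → 46; now {45, 40}
insert 34 → {45, 40, 34}
see next → 45; now {40, 34}
insert 21 → {40, 34, 21}
insert 35 → {40, 35, 34, 21}
insert 37 → {40, 37, 35, 34, 21}
see next → 40; now {37, 35, 34, 21}
insert 39 → {39, 37, 35, 34, 21}
insert 51 → {51, 39, 37, 35, 34, 21}
see next → 51; now {39, 37, 35, 34, 21}
insert 44 → {44, 39, 37, 35, 34, 21}
insert 38 → {44, 39, 38, 37, 35, 34, 21}
insert 52 → {52, 44, 39, 38, 37, 35, 34, 21}
insert 29 → {52, 44, 39, 38, 37, 35, 34, 29, 21}
insert 27 → {52, 44, 39, 38, 37, 35, 34, 29, 27, 21}
insert 30 → {52, 44, 39, 38, 37, 35, 34, 30, 29, 27, 21}
insert 41 → {52, 44, 41, 39, 38, 37, 35, 34, 30, 29, 27, 21}
insert 22 → {52, 44, 41, 39, 38, 37, 35, 34, 30, 29, 27, 22, 21}
see next → 52; now {44, 41, 39, 38, 37, 35, 34, 30, 29, 27, 22, 21}
insert 32 → {44, 41, 39, 38, 37, 35, 34, 32, 30, 29, 27, 22, 21}
insert 36 → {44, 41, 39, 38, 37, 36, 35, 34, 32, 30, 29, 27, 22, 21}
see next → 44; now {41, 39, 38, 37, 36, 35, 34, 32, 30, 29, 27, 22, 21}
see next → 41; now {39, 38, 37, 36, 35, 34, 32, 30, 29, 27, 22, 21}
insert 48 → {48, 39, 38, 37, 36, 35, 34, 32, 30, 29, 27, 22, 21}
insert 47 → {48, 47, 39, 38, 37, 36, 35, 34, 32, 30, 29, 27, 22, 21}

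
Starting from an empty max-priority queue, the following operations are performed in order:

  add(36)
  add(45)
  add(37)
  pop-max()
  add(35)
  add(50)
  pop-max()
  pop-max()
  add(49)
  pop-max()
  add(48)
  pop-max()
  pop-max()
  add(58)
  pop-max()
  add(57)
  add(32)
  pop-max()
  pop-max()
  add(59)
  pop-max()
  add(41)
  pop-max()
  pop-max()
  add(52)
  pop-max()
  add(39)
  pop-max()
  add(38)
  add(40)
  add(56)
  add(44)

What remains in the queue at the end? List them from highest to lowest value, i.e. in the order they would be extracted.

56 → 44 → 40 → 38

insert 36 → {36}
insert 45 → {45, 36}
insert 37 → {45, 37, 36}
pop-max → 45; now {37, 36}
insert 35 → {37, 36, 35}
insert 50 → {50, 37, 36, 35}
pop-max → 50; now {37, 36, 35}
pop-max → 37; now {36, 35}
insert 49 → {49, 36, 35}
pop-max → 49; now {36, 35}
insert 48 → {48, 36, 35}
pop-max → 48; now {36, 35}
pop-max → 36; now {35}
insert 58 → {58, 35}
pop-max → 58; now {35}
insert 57 → {57, 35}
insert 32 → {57, 35, 32}
pop-max → 57; now {35, 32}
pop-max → 35; now {32}
insert 59 → {59, 32}
pop-max → 59; now {32}
insert 41 → {41, 32}
pop-max → 41; now {32}
pop-max → 32; now {}
insert 52 → {52}
pop-max → 52; now {}
insert 39 → {39}
pop-max → 39; now {}
insert 38 → {38}
insert 40 → {40, 38}
insert 56 → {56, 40, 38}
insert 44 → {56, 44, 40, 38}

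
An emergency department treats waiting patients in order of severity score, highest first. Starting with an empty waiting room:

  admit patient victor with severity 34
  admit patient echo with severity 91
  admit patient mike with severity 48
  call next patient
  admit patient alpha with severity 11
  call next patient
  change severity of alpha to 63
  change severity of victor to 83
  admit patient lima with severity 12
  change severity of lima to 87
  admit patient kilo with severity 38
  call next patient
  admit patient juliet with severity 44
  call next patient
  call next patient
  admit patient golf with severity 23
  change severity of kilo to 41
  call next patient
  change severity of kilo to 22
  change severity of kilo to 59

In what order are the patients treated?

add victor (severity 34) → {victor:34}
add echo (severity 91) → {echo:91, victor:34}
add mike (severity 48) → {echo:91, mike:48, victor:34}
call next patient → echo; now {mike:48, victor:34}
add alpha (severity 11) → {mike:48, victor:34, alpha:11}
call next patient → mike; now {victor:34, alpha:11}
update alpha to severity 63 → {alpha:63, victor:34}
update victor to severity 83 → {victor:83, alpha:63}
add lima (severity 12) → {victor:83, alpha:63, lima:12}
update lima to severity 87 → {lima:87, victor:83, alpha:63}
add kilo (severity 38) → {lima:87, victor:83, alpha:63, kilo:38}
call next patient → lima; now {victor:83, alpha:63, kilo:38}
add juliet (severity 44) → {victor:83, alpha:63, juliet:44, kilo:38}
call next patient → victor; now {alpha:63, juliet:44, kilo:38}
call next patient → alpha; now {juliet:44, kilo:38}
add golf (severity 23) → {juliet:44, kilo:38, golf:23}
update kilo to severity 41 → {juliet:44, kilo:41, golf:23}
call next patient → juliet; now {kilo:41, golf:23}
update kilo to severity 22 → {golf:23, kilo:22}
update kilo to severity 59 → {kilo:59, golf:23}

[echo, mike, lima, victor, alpha, juliet]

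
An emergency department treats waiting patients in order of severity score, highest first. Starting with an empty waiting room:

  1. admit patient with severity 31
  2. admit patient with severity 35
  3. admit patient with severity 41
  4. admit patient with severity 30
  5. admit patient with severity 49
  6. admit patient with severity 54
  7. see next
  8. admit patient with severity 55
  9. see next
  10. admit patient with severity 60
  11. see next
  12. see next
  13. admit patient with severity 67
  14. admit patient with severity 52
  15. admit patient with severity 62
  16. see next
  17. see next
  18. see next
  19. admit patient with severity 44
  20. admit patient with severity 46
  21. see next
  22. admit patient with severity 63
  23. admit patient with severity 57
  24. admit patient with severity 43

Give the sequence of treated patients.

insert 31 → {31}
insert 35 → {35, 31}
insert 41 → {41, 35, 31}
insert 30 → {41, 35, 31, 30}
insert 49 → {49, 41, 35, 31, 30}
insert 54 → {54, 49, 41, 35, 31, 30}
see next → 54; now {49, 41, 35, 31, 30}
insert 55 → {55, 49, 41, 35, 31, 30}
see next → 55; now {49, 41, 35, 31, 30}
insert 60 → {60, 49, 41, 35, 31, 30}
see next → 60; now {49, 41, 35, 31, 30}
see next → 49; now {41, 35, 31, 30}
insert 67 → {67, 41, 35, 31, 30}
insert 52 → {67, 52, 41, 35, 31, 30}
insert 62 → {67, 62, 52, 41, 35, 31, 30}
see next → 67; now {62, 52, 41, 35, 31, 30}
see next → 62; now {52, 41, 35, 31, 30}
see next → 52; now {41, 35, 31, 30}
insert 44 → {44, 41, 35, 31, 30}
insert 46 → {46, 44, 41, 35, 31, 30}
see next → 46; now {44, 41, 35, 31, 30}
insert 63 → {63, 44, 41, 35, 31, 30}
insert 57 → {63, 57, 44, 41, 35, 31, 30}
insert 43 → {63, 57, 44, 43, 41, 35, 31, 30}

54, 55, 60, 49, 67, 62, 52, 46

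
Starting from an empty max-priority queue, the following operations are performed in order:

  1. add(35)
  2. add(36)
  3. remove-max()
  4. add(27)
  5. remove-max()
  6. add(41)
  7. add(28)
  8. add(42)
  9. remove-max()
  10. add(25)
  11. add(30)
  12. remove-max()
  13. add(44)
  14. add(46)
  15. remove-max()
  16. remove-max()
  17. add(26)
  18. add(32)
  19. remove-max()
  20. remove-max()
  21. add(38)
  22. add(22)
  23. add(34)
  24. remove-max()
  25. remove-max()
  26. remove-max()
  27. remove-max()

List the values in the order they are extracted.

36, 35, 42, 41, 46, 44, 32, 30, 38, 34, 28, 27

insert 35 → {35}
insert 36 → {36, 35}
remove-max → 36; now {35}
insert 27 → {35, 27}
remove-max → 35; now {27}
insert 41 → {41, 27}
insert 28 → {41, 28, 27}
insert 42 → {42, 41, 28, 27}
remove-max → 42; now {41, 28, 27}
insert 25 → {41, 28, 27, 25}
insert 30 → {41, 30, 28, 27, 25}
remove-max → 41; now {30, 28, 27, 25}
insert 44 → {44, 30, 28, 27, 25}
insert 46 → {46, 44, 30, 28, 27, 25}
remove-max → 46; now {44, 30, 28, 27, 25}
remove-max → 44; now {30, 28, 27, 25}
insert 26 → {30, 28, 27, 26, 25}
insert 32 → {32, 30, 28, 27, 26, 25}
remove-max → 32; now {30, 28, 27, 26, 25}
remove-max → 30; now {28, 27, 26, 25}
insert 38 → {38, 28, 27, 26, 25}
insert 22 → {38, 28, 27, 26, 25, 22}
insert 34 → {38, 34, 28, 27, 26, 25, 22}
remove-max → 38; now {34, 28, 27, 26, 25, 22}
remove-max → 34; now {28, 27, 26, 25, 22}
remove-max → 28; now {27, 26, 25, 22}
remove-max → 27; now {26, 25, 22}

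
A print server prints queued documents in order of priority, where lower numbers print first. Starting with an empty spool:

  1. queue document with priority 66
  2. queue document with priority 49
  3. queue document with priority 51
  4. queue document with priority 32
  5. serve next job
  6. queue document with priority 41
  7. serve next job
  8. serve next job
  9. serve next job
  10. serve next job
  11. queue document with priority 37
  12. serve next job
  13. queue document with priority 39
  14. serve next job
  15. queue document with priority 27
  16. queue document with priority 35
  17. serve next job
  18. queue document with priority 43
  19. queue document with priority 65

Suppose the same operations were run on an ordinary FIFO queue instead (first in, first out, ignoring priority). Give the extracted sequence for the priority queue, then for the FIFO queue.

priority queue: 32, 41, 49, 51, 66, 37, 39, 27; FIFO queue: 66, 49, 51, 32, 41, 37, 39, 27

insert 66 → {66}
insert 49 → {49, 66}
insert 51 → {49, 51, 66}
insert 32 → {32, 49, 51, 66}
serve next job → 32; now {49, 51, 66}
insert 41 → {41, 49, 51, 66}
serve next job → 41; now {49, 51, 66}
serve next job → 49; now {51, 66}
serve next job → 51; now {66}
serve next job → 66; now {}
insert 37 → {37}
serve next job → 37; now {}
insert 39 → {39}
serve next job → 39; now {}
insert 27 → {27}
insert 35 → {27, 35}
serve next job → 27; now {35}
insert 43 → {35, 43}
insert 65 → {35, 43, 65}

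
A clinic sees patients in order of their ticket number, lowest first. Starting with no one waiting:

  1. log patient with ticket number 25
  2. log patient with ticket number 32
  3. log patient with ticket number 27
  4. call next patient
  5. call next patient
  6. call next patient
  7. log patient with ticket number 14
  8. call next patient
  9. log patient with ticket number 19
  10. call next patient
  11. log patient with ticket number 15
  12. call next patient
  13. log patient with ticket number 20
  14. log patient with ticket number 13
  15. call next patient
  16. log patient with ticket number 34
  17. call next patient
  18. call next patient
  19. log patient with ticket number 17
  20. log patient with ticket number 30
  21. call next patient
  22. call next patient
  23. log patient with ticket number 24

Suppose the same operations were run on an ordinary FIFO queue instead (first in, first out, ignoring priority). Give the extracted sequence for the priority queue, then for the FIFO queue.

insert 25 → {25}
insert 32 → {25, 32}
insert 27 → {25, 27, 32}
call next patient → 25; now {27, 32}
call next patient → 27; now {32}
call next patient → 32; now {}
insert 14 → {14}
call next patient → 14; now {}
insert 19 → {19}
call next patient → 19; now {}
insert 15 → {15}
call next patient → 15; now {}
insert 20 → {20}
insert 13 → {13, 20}
call next patient → 13; now {20}
insert 34 → {20, 34}
call next patient → 20; now {34}
call next patient → 34; now {}
insert 17 → {17}
insert 30 → {17, 30}
call next patient → 17; now {30}
call next patient → 30; now {}
insert 24 → {24}

priority queue: [25, 27, 32, 14, 19, 15, 13, 20, 34, 17, 30]; FIFO queue: 25, 32, 27, 14, 19, 15, 20, 13, 34, 17, 30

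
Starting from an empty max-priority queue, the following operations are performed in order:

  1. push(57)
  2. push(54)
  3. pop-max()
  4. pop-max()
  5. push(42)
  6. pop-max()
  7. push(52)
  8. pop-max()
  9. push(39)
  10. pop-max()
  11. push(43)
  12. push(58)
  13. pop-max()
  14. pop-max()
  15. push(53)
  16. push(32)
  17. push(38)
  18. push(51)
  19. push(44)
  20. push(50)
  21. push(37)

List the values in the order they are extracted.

[57, 54, 42, 52, 39, 58, 43]

insert 57 → {57}
insert 54 → {57, 54}
pop-max → 57; now {54}
pop-max → 54; now {}
insert 42 → {42}
pop-max → 42; now {}
insert 52 → {52}
pop-max → 52; now {}
insert 39 → {39}
pop-max → 39; now {}
insert 43 → {43}
insert 58 → {58, 43}
pop-max → 58; now {43}
pop-max → 43; now {}
insert 53 → {53}
insert 32 → {53, 32}
insert 38 → {53, 38, 32}
insert 51 → {53, 51, 38, 32}
insert 44 → {53, 51, 44, 38, 32}
insert 50 → {53, 51, 50, 44, 38, 32}
insert 37 → {53, 51, 50, 44, 38, 37, 32}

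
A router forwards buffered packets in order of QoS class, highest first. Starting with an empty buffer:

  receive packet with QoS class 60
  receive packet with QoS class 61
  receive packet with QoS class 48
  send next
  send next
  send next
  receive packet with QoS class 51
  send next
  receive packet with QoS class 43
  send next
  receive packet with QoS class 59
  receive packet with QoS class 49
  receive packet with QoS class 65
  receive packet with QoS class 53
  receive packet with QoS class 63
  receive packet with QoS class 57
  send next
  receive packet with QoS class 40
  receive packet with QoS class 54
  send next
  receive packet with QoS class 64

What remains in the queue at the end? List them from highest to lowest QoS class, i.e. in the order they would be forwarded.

insert 60 → {60}
insert 61 → {61, 60}
insert 48 → {61, 60, 48}
send next → 61; now {60, 48}
send next → 60; now {48}
send next → 48; now {}
insert 51 → {51}
send next → 51; now {}
insert 43 → {43}
send next → 43; now {}
insert 59 → {59}
insert 49 → {59, 49}
insert 65 → {65, 59, 49}
insert 53 → {65, 59, 53, 49}
insert 63 → {65, 63, 59, 53, 49}
insert 57 → {65, 63, 59, 57, 53, 49}
send next → 65; now {63, 59, 57, 53, 49}
insert 40 → {63, 59, 57, 53, 49, 40}
insert 54 → {63, 59, 57, 54, 53, 49, 40}
send next → 63; now {59, 57, 54, 53, 49, 40}
insert 64 → {64, 59, 57, 54, 53, 49, 40}

[64, 59, 57, 54, 53, 49, 40]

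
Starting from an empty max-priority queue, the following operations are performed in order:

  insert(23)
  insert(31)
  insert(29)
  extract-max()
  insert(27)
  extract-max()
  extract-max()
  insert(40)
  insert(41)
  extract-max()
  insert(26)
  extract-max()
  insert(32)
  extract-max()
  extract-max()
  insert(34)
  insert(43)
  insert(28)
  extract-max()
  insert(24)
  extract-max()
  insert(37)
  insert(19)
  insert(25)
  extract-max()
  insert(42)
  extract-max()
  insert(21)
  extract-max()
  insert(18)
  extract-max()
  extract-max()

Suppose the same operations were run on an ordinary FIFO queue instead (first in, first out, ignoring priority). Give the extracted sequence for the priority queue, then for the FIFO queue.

priority queue: 31 → 29 → 27 → 41 → 40 → 32 → 26 → 43 → 34 → 37 → 42 → 28 → 25 → 24; FIFO queue: 23 → 31 → 29 → 27 → 40 → 41 → 26 → 32 → 34 → 43 → 28 → 24 → 37 → 19

insert 23 → {23}
insert 31 → {31, 23}
insert 29 → {31, 29, 23}
extract-max → 31; now {29, 23}
insert 27 → {29, 27, 23}
extract-max → 29; now {27, 23}
extract-max → 27; now {23}
insert 40 → {40, 23}
insert 41 → {41, 40, 23}
extract-max → 41; now {40, 23}
insert 26 → {40, 26, 23}
extract-max → 40; now {26, 23}
insert 32 → {32, 26, 23}
extract-max → 32; now {26, 23}
extract-max → 26; now {23}
insert 34 → {34, 23}
insert 43 → {43, 34, 23}
insert 28 → {43, 34, 28, 23}
extract-max → 43; now {34, 28, 23}
insert 24 → {34, 28, 24, 23}
extract-max → 34; now {28, 24, 23}
insert 37 → {37, 28, 24, 23}
insert 19 → {37, 28, 24, 23, 19}
insert 25 → {37, 28, 25, 24, 23, 19}
extract-max → 37; now {28, 25, 24, 23, 19}
insert 42 → {42, 28, 25, 24, 23, 19}
extract-max → 42; now {28, 25, 24, 23, 19}
insert 21 → {28, 25, 24, 23, 21, 19}
extract-max → 28; now {25, 24, 23, 21, 19}
insert 18 → {25, 24, 23, 21, 19, 18}
extract-max → 25; now {24, 23, 21, 19, 18}
extract-max → 24; now {23, 21, 19, 18}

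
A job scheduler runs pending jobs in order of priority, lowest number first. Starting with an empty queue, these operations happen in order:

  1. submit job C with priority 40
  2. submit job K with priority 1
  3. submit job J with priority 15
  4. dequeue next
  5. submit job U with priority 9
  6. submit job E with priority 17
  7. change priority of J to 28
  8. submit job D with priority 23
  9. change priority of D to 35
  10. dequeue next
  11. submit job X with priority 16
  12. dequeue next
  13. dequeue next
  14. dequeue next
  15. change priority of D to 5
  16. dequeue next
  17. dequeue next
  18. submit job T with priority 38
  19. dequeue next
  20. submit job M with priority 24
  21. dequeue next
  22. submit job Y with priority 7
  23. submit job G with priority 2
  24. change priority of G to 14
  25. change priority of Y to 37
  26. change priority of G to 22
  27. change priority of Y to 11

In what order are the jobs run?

K, U, X, E, J, D, C, T, M

add C (priority 40) → {C:40}
add K (priority 1) → {K:1, C:40}
add J (priority 15) → {K:1, J:15, C:40}
dequeue next → K; now {J:15, C:40}
add U (priority 9) → {U:9, J:15, C:40}
add E (priority 17) → {U:9, J:15, E:17, C:40}
update J to priority 28 → {U:9, E:17, J:28, C:40}
add D (priority 23) → {U:9, E:17, D:23, J:28, C:40}
update D to priority 35 → {U:9, E:17, J:28, D:35, C:40}
dequeue next → U; now {E:17, J:28, D:35, C:40}
add X (priority 16) → {X:16, E:17, J:28, D:35, C:40}
dequeue next → X; now {E:17, J:28, D:35, C:40}
dequeue next → E; now {J:28, D:35, C:40}
dequeue next → J; now {D:35, C:40}
update D to priority 5 → {D:5, C:40}
dequeue next → D; now {C:40}
dequeue next → C; now {}
add T (priority 38) → {T:38}
dequeue next → T; now {}
add M (priority 24) → {M:24}
dequeue next → M; now {}
add Y (priority 7) → {Y:7}
add G (priority 2) → {G:2, Y:7}
update G to priority 14 → {Y:7, G:14}
update Y to priority 37 → {G:14, Y:37}
update G to priority 22 → {G:22, Y:37}
update Y to priority 11 → {Y:11, G:22}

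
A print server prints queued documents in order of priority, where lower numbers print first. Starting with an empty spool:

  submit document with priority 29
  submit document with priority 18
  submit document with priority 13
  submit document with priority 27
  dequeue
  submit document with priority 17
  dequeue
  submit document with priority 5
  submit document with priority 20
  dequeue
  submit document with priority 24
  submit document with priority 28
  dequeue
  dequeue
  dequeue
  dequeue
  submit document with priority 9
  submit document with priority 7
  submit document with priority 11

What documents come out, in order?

insert 29 → {29}
insert 18 → {18, 29}
insert 13 → {13, 18, 29}
insert 27 → {13, 18, 27, 29}
dequeue → 13; now {18, 27, 29}
insert 17 → {17, 18, 27, 29}
dequeue → 17; now {18, 27, 29}
insert 5 → {5, 18, 27, 29}
insert 20 → {5, 18, 20, 27, 29}
dequeue → 5; now {18, 20, 27, 29}
insert 24 → {18, 20, 24, 27, 29}
insert 28 → {18, 20, 24, 27, 28, 29}
dequeue → 18; now {20, 24, 27, 28, 29}
dequeue → 20; now {24, 27, 28, 29}
dequeue → 24; now {27, 28, 29}
dequeue → 27; now {28, 29}
insert 9 → {9, 28, 29}
insert 7 → {7, 9, 28, 29}
insert 11 → {7, 9, 11, 28, 29}

13 → 17 → 5 → 18 → 20 → 24 → 27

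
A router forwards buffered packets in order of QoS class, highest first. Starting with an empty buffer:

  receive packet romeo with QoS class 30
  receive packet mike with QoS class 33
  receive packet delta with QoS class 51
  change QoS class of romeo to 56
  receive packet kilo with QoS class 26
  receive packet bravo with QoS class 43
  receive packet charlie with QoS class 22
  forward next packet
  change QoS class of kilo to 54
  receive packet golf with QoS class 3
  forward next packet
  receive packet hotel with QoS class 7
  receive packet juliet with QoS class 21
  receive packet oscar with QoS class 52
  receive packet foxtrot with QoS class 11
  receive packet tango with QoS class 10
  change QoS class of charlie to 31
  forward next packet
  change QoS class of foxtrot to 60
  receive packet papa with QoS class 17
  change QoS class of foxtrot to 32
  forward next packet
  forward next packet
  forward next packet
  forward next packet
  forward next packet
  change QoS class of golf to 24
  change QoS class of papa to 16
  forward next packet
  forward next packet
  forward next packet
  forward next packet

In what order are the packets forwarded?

romeo → kilo → oscar → delta → bravo → mike → foxtrot → charlie → golf → juliet → papa → tango

add romeo (QoS class 30) → {romeo:30}
add mike (QoS class 33) → {mike:33, romeo:30}
add delta (QoS class 51) → {delta:51, mike:33, romeo:30}
update romeo to QoS class 56 → {romeo:56, delta:51, mike:33}
add kilo (QoS class 26) → {romeo:56, delta:51, mike:33, kilo:26}
add bravo (QoS class 43) → {romeo:56, delta:51, bravo:43, mike:33, kilo:26}
add charlie (QoS class 22) → {romeo:56, delta:51, bravo:43, mike:33, kilo:26, charlie:22}
forward next packet → romeo; now {delta:51, bravo:43, mike:33, kilo:26, charlie:22}
update kilo to QoS class 54 → {kilo:54, delta:51, bravo:43, mike:33, charlie:22}
add golf (QoS class 3) → {kilo:54, delta:51, bravo:43, mike:33, charlie:22, golf:3}
forward next packet → kilo; now {delta:51, bravo:43, mike:33, charlie:22, golf:3}
add hotel (QoS class 7) → {delta:51, bravo:43, mike:33, charlie:22, hotel:7, golf:3}
add juliet (QoS class 21) → {delta:51, bravo:43, mike:33, charlie:22, juliet:21, hotel:7, golf:3}
add oscar (QoS class 52) → {oscar:52, delta:51, bravo:43, mike:33, charlie:22, juliet:21, hotel:7, golf:3}
add foxtrot (QoS class 11) → {oscar:52, delta:51, bravo:43, mike:33, charlie:22, juliet:21, foxtrot:11, hotel:7, golf:3}
add tango (QoS class 10) → {oscar:52, delta:51, bravo:43, mike:33, charlie:22, juliet:21, foxtrot:11, tango:10, hotel:7, golf:3}
update charlie to QoS class 31 → {oscar:52, delta:51, bravo:43, mike:33, charlie:31, juliet:21, foxtrot:11, tango:10, hotel:7, golf:3}
forward next packet → oscar; now {delta:51, bravo:43, mike:33, charlie:31, juliet:21, foxtrot:11, tango:10, hotel:7, golf:3}
update foxtrot to QoS class 60 → {foxtrot:60, delta:51, bravo:43, mike:33, charlie:31, juliet:21, tango:10, hotel:7, golf:3}
add papa (QoS class 17) → {foxtrot:60, delta:51, bravo:43, mike:33, charlie:31, juliet:21, papa:17, tango:10, hotel:7, golf:3}
update foxtrot to QoS class 32 → {delta:51, bravo:43, mike:33, foxtrot:32, charlie:31, juliet:21, papa:17, tango:10, hotel:7, golf:3}
forward next packet → delta; now {bravo:43, mike:33, foxtrot:32, charlie:31, juliet:21, papa:17, tango:10, hotel:7, golf:3}
forward next packet → bravo; now {mike:33, foxtrot:32, charlie:31, juliet:21, papa:17, tango:10, hotel:7, golf:3}
forward next packet → mike; now {foxtrot:32, charlie:31, juliet:21, papa:17, tango:10, hotel:7, golf:3}
forward next packet → foxtrot; now {charlie:31, juliet:21, papa:17, tango:10, hotel:7, golf:3}
forward next packet → charlie; now {juliet:21, papa:17, tango:10, hotel:7, golf:3}
update golf to QoS class 24 → {golf:24, juliet:21, papa:17, tango:10, hotel:7}
update papa to QoS class 16 → {golf:24, juliet:21, papa:16, tango:10, hotel:7}
forward next packet → golf; now {juliet:21, papa:16, tango:10, hotel:7}
forward next packet → juliet; now {papa:16, tango:10, hotel:7}
forward next packet → papa; now {tango:10, hotel:7}
forward next packet → tango; now {hotel:7}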